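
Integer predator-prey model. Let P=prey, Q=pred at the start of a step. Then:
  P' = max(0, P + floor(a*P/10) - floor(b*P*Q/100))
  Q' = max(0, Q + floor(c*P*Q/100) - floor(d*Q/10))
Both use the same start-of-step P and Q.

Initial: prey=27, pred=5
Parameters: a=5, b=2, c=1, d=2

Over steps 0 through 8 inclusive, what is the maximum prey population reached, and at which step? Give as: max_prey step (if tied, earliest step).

Step 1: prey: 27+13-2=38; pred: 5+1-1=5
Step 2: prey: 38+19-3=54; pred: 5+1-1=5
Step 3: prey: 54+27-5=76; pred: 5+2-1=6
Step 4: prey: 76+38-9=105; pred: 6+4-1=9
Step 5: prey: 105+52-18=139; pred: 9+9-1=17
Step 6: prey: 139+69-47=161; pred: 17+23-3=37
Step 7: prey: 161+80-119=122; pred: 37+59-7=89
Step 8: prey: 122+61-217=0; pred: 89+108-17=180
Max prey = 161 at step 6

Answer: 161 6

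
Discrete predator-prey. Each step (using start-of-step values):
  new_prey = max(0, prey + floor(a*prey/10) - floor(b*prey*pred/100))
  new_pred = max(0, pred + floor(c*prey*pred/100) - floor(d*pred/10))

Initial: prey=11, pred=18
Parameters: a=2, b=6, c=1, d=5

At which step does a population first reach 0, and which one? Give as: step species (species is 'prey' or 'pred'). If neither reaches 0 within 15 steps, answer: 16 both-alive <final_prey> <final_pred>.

Step 1: prey: 11+2-11=2; pred: 18+1-9=10
Step 2: prey: 2+0-1=1; pred: 10+0-5=5
Step 3: prey: 1+0-0=1; pred: 5+0-2=3
Step 4: prey: 1+0-0=1; pred: 3+0-1=2
Step 5: prey: 1+0-0=1; pred: 2+0-1=1
Step 6: prey: 1+0-0=1; pred: 1+0-0=1
Steps 7-15: state stable at prey=1, pred=1 (no change)
No extinction within 15 steps

Answer: 16 both-alive 1 1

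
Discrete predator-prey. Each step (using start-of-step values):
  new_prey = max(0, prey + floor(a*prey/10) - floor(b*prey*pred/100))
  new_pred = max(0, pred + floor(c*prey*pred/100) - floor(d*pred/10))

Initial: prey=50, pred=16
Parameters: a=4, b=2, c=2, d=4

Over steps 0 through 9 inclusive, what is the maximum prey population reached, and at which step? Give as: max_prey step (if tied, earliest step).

Answer: 54 1

Derivation:
Step 1: prey: 50+20-16=54; pred: 16+16-6=26
Step 2: prey: 54+21-28=47; pred: 26+28-10=44
Step 3: prey: 47+18-41=24; pred: 44+41-17=68
Step 4: prey: 24+9-32=1; pred: 68+32-27=73
Step 5: prey: 1+0-1=0; pred: 73+1-29=45
Step 6: prey: 0+0-0=0; pred: 45+0-18=27
Step 7: prey: 0+0-0=0; pred: 27+0-10=17
Step 8: prey: 0+0-0=0; pred: 17+0-6=11
Step 9: prey: 0+0-0=0; pred: 11+0-4=7
Max prey = 54 at step 1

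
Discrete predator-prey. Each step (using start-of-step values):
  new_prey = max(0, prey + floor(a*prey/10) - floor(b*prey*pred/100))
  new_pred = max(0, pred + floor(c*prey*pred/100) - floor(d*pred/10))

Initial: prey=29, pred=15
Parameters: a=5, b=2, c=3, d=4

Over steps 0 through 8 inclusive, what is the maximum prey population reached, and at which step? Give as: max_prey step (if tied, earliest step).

Answer: 37 2

Derivation:
Step 1: prey: 29+14-8=35; pred: 15+13-6=22
Step 2: prey: 35+17-15=37; pred: 22+23-8=37
Step 3: prey: 37+18-27=28; pred: 37+41-14=64
Step 4: prey: 28+14-35=7; pred: 64+53-25=92
Step 5: prey: 7+3-12=0; pred: 92+19-36=75
Step 6: prey: 0+0-0=0; pred: 75+0-30=45
Step 7: prey: 0+0-0=0; pred: 45+0-18=27
Step 8: prey: 0+0-0=0; pred: 27+0-10=17
Max prey = 37 at step 2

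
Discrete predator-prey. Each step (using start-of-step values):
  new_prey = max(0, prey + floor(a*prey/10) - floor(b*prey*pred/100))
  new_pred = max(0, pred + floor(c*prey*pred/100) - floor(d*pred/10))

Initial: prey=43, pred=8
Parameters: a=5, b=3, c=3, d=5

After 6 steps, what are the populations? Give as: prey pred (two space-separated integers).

Step 1: prey: 43+21-10=54; pred: 8+10-4=14
Step 2: prey: 54+27-22=59; pred: 14+22-7=29
Step 3: prey: 59+29-51=37; pred: 29+51-14=66
Step 4: prey: 37+18-73=0; pred: 66+73-33=106
Step 5: prey: 0+0-0=0; pred: 106+0-53=53
Step 6: prey: 0+0-0=0; pred: 53+0-26=27

Answer: 0 27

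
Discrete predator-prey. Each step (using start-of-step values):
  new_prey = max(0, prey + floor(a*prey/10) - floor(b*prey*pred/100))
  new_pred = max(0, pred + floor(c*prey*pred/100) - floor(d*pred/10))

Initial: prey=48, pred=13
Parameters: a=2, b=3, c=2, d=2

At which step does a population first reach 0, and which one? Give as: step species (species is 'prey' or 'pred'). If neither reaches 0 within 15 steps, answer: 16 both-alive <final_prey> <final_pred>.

Answer: 4 prey

Derivation:
Step 1: prey: 48+9-18=39; pred: 13+12-2=23
Step 2: prey: 39+7-26=20; pred: 23+17-4=36
Step 3: prey: 20+4-21=3; pred: 36+14-7=43
Step 4: prey: 3+0-3=0; pred: 43+2-8=37
First extinction: prey at step 4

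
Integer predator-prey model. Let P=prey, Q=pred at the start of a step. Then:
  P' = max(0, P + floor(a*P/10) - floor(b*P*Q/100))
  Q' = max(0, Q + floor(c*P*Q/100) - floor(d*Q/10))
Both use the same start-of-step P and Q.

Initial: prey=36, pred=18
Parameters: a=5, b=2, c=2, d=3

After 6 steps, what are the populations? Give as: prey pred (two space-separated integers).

Answer: 0 49

Derivation:
Step 1: prey: 36+18-12=42; pred: 18+12-5=25
Step 2: prey: 42+21-21=42; pred: 25+21-7=39
Step 3: prey: 42+21-32=31; pred: 39+32-11=60
Step 4: prey: 31+15-37=9; pred: 60+37-18=79
Step 5: prey: 9+4-14=0; pred: 79+14-23=70
Step 6: prey: 0+0-0=0; pred: 70+0-21=49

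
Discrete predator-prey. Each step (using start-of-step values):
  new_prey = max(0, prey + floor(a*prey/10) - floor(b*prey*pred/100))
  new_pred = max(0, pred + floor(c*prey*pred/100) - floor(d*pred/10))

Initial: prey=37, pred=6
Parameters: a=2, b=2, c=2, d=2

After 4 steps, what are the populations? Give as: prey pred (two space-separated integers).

Answer: 27 37

Derivation:
Step 1: prey: 37+7-4=40; pred: 6+4-1=9
Step 2: prey: 40+8-7=41; pred: 9+7-1=15
Step 3: prey: 41+8-12=37; pred: 15+12-3=24
Step 4: prey: 37+7-17=27; pred: 24+17-4=37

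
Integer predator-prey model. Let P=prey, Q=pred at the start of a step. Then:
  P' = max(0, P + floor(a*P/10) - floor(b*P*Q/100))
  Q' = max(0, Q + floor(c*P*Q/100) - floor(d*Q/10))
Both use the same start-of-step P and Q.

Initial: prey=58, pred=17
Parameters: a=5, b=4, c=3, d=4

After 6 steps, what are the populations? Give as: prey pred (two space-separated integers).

Step 1: prey: 58+29-39=48; pred: 17+29-6=40
Step 2: prey: 48+24-76=0; pred: 40+57-16=81
Step 3: prey: 0+0-0=0; pred: 81+0-32=49
Step 4: prey: 0+0-0=0; pred: 49+0-19=30
Step 5: prey: 0+0-0=0; pred: 30+0-12=18
Step 6: prey: 0+0-0=0; pred: 18+0-7=11

Answer: 0 11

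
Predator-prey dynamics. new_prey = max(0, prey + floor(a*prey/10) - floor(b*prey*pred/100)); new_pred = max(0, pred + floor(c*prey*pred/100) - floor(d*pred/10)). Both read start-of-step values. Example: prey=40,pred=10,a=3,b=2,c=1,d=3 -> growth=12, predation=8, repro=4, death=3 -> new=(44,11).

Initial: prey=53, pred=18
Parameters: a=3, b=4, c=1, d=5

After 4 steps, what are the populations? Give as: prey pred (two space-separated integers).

Step 1: prey: 53+15-38=30; pred: 18+9-9=18
Step 2: prey: 30+9-21=18; pred: 18+5-9=14
Step 3: prey: 18+5-10=13; pred: 14+2-7=9
Step 4: prey: 13+3-4=12; pred: 9+1-4=6

Answer: 12 6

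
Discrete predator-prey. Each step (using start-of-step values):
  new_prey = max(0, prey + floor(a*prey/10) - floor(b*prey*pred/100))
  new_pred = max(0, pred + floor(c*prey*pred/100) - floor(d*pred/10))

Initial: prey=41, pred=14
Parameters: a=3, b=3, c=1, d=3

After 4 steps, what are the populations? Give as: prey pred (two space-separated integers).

Answer: 20 16

Derivation:
Step 1: prey: 41+12-17=36; pred: 14+5-4=15
Step 2: prey: 36+10-16=30; pred: 15+5-4=16
Step 3: prey: 30+9-14=25; pred: 16+4-4=16
Step 4: prey: 25+7-12=20; pred: 16+4-4=16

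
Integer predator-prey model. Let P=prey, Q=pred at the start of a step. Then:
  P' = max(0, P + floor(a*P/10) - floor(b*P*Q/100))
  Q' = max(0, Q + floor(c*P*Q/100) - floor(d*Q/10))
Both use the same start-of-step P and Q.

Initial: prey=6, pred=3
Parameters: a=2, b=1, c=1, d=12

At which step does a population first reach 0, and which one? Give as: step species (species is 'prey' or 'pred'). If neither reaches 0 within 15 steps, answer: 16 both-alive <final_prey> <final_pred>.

Answer: 1 pred

Derivation:
Step 1: prey: 6+1-0=7; pred: 3+0-3=0
First extinction: pred at step 1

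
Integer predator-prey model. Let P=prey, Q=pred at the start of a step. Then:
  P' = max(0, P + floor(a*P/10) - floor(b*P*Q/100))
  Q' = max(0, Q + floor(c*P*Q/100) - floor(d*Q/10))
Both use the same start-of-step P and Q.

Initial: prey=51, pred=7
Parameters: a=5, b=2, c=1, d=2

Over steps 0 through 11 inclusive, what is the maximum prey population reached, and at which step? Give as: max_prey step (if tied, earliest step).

Step 1: prey: 51+25-7=69; pred: 7+3-1=9
Step 2: prey: 69+34-12=91; pred: 9+6-1=14
Step 3: prey: 91+45-25=111; pred: 14+12-2=24
Step 4: prey: 111+55-53=113; pred: 24+26-4=46
Step 5: prey: 113+56-103=66; pred: 46+51-9=88
Step 6: prey: 66+33-116=0; pred: 88+58-17=129
Step 7: prey: 0+0-0=0; pred: 129+0-25=104
Step 8: prey: 0+0-0=0; pred: 104+0-20=84
Step 9: prey: 0+0-0=0; pred: 84+0-16=68
Step 10: prey: 0+0-0=0; pred: 68+0-13=55
Step 11: prey: 0+0-0=0; pred: 55+0-11=44
Max prey = 113 at step 4

Answer: 113 4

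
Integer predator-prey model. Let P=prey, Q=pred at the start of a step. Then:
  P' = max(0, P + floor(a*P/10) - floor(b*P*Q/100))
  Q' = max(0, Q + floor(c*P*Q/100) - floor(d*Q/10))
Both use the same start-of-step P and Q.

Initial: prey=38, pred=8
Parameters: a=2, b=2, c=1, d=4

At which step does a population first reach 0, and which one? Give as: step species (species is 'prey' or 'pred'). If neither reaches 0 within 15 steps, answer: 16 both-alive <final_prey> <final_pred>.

Step 1: prey: 38+7-6=39; pred: 8+3-3=8
Step 2: prey: 39+7-6=40; pred: 8+3-3=8
Step 3: prey: 40+8-6=42; pred: 8+3-3=8
Step 4: prey: 42+8-6=44; pred: 8+3-3=8
Step 5: prey: 44+8-7=45; pred: 8+3-3=8
Step 6: prey: 45+9-7=47; pred: 8+3-3=8
Step 7: prey: 47+9-7=49; pred: 8+3-3=8
Step 8: prey: 49+9-7=51; pred: 8+3-3=8
Step 9: prey: 51+10-8=53; pred: 8+4-3=9
Step 10: prey: 53+10-9=54; pred: 9+4-3=10
Step 11: prey: 54+10-10=54; pred: 10+5-4=11
Step 12: prey: 54+10-11=53; pred: 11+5-4=12
Step 13: prey: 53+10-12=51; pred: 12+6-4=14
Step 14: prey: 51+10-14=47; pred: 14+7-5=16
Step 15: prey: 47+9-15=41; pred: 16+7-6=17
No extinction within 15 steps

Answer: 16 both-alive 41 17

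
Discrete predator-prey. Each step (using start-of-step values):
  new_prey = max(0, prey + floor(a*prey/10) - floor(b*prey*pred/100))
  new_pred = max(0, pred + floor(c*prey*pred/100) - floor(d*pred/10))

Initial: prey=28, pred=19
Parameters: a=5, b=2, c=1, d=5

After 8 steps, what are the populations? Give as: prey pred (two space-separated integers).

Step 1: prey: 28+14-10=32; pred: 19+5-9=15
Step 2: prey: 32+16-9=39; pred: 15+4-7=12
Step 3: prey: 39+19-9=49; pred: 12+4-6=10
Step 4: prey: 49+24-9=64; pred: 10+4-5=9
Step 5: prey: 64+32-11=85; pred: 9+5-4=10
Step 6: prey: 85+42-17=110; pred: 10+8-5=13
Step 7: prey: 110+55-28=137; pred: 13+14-6=21
Step 8: prey: 137+68-57=148; pred: 21+28-10=39

Answer: 148 39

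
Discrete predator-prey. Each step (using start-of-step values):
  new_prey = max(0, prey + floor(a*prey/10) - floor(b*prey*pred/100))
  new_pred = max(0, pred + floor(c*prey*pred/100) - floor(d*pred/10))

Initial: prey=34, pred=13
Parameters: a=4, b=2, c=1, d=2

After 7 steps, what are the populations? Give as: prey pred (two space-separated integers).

Answer: 20 42

Derivation:
Step 1: prey: 34+13-8=39; pred: 13+4-2=15
Step 2: prey: 39+15-11=43; pred: 15+5-3=17
Step 3: prey: 43+17-14=46; pred: 17+7-3=21
Step 4: prey: 46+18-19=45; pred: 21+9-4=26
Step 5: prey: 45+18-23=40; pred: 26+11-5=32
Step 6: prey: 40+16-25=31; pred: 32+12-6=38
Step 7: prey: 31+12-23=20; pred: 38+11-7=42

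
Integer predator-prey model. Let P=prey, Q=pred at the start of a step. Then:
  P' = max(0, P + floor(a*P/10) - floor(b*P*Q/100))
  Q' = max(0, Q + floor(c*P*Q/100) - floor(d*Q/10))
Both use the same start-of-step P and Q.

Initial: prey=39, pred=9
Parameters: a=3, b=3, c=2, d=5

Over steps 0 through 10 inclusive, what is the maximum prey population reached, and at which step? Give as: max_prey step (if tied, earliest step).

Step 1: prey: 39+11-10=40; pred: 9+7-4=12
Step 2: prey: 40+12-14=38; pred: 12+9-6=15
Step 3: prey: 38+11-17=32; pred: 15+11-7=19
Step 4: prey: 32+9-18=23; pred: 19+12-9=22
Step 5: prey: 23+6-15=14; pred: 22+10-11=21
Step 6: prey: 14+4-8=10; pred: 21+5-10=16
Step 7: prey: 10+3-4=9; pred: 16+3-8=11
Step 8: prey: 9+2-2=9; pred: 11+1-5=7
Step 9: prey: 9+2-1=10; pred: 7+1-3=5
Step 10: prey: 10+3-1=12; pred: 5+1-2=4
Max prey = 40 at step 1

Answer: 40 1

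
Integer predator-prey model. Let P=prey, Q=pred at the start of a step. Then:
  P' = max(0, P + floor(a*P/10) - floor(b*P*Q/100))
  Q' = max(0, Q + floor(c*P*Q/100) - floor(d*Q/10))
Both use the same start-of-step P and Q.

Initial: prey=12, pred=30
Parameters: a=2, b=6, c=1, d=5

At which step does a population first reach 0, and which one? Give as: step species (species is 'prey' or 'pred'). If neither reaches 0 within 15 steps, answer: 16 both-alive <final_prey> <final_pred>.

Answer: 1 prey

Derivation:
Step 1: prey: 12+2-21=0; pred: 30+3-15=18
First extinction: prey at step 1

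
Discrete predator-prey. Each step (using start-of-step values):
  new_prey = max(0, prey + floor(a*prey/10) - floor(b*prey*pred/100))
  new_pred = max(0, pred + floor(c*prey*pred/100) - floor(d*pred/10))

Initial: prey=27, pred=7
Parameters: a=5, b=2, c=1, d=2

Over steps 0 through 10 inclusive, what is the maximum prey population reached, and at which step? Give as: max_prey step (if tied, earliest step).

Answer: 102 5

Derivation:
Step 1: prey: 27+13-3=37; pred: 7+1-1=7
Step 2: prey: 37+18-5=50; pred: 7+2-1=8
Step 3: prey: 50+25-8=67; pred: 8+4-1=11
Step 4: prey: 67+33-14=86; pred: 11+7-2=16
Step 5: prey: 86+43-27=102; pred: 16+13-3=26
Step 6: prey: 102+51-53=100; pred: 26+26-5=47
Step 7: prey: 100+50-94=56; pred: 47+47-9=85
Step 8: prey: 56+28-95=0; pred: 85+47-17=115
Step 9: prey: 0+0-0=0; pred: 115+0-23=92
Step 10: prey: 0+0-0=0; pred: 92+0-18=74
Max prey = 102 at step 5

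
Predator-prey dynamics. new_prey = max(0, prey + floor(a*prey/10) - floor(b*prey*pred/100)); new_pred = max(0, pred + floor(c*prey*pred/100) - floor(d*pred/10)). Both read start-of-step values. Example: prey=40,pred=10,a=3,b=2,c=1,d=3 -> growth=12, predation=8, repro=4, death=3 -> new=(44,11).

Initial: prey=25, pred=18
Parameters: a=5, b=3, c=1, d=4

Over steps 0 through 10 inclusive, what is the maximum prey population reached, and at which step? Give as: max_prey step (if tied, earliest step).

Step 1: prey: 25+12-13=24; pred: 18+4-7=15
Step 2: prey: 24+12-10=26; pred: 15+3-6=12
Step 3: prey: 26+13-9=30; pred: 12+3-4=11
Step 4: prey: 30+15-9=36; pred: 11+3-4=10
Step 5: prey: 36+18-10=44; pred: 10+3-4=9
Step 6: prey: 44+22-11=55; pred: 9+3-3=9
Step 7: prey: 55+27-14=68; pred: 9+4-3=10
Step 8: prey: 68+34-20=82; pred: 10+6-4=12
Step 9: prey: 82+41-29=94; pred: 12+9-4=17
Step 10: prey: 94+47-47=94; pred: 17+15-6=26
Max prey = 94 at step 9

Answer: 94 9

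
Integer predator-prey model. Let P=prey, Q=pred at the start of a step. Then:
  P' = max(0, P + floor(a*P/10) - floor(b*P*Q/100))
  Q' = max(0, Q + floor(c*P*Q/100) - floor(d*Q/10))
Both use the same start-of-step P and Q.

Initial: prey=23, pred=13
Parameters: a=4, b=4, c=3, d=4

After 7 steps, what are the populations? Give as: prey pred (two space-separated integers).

Answer: 3 6

Derivation:
Step 1: prey: 23+9-11=21; pred: 13+8-5=16
Step 2: prey: 21+8-13=16; pred: 16+10-6=20
Step 3: prey: 16+6-12=10; pred: 20+9-8=21
Step 4: prey: 10+4-8=6; pred: 21+6-8=19
Step 5: prey: 6+2-4=4; pred: 19+3-7=15
Step 6: prey: 4+1-2=3; pred: 15+1-6=10
Step 7: prey: 3+1-1=3; pred: 10+0-4=6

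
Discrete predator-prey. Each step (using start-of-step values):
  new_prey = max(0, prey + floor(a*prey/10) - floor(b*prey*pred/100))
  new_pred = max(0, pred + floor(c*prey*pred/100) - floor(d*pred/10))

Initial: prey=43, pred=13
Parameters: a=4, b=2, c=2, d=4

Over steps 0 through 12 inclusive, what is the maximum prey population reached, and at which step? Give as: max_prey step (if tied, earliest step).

Step 1: prey: 43+17-11=49; pred: 13+11-5=19
Step 2: prey: 49+19-18=50; pred: 19+18-7=30
Step 3: prey: 50+20-30=40; pred: 30+30-12=48
Step 4: prey: 40+16-38=18; pred: 48+38-19=67
Step 5: prey: 18+7-24=1; pred: 67+24-26=65
Step 6: prey: 1+0-1=0; pred: 65+1-26=40
Step 7: prey: 0+0-0=0; pred: 40+0-16=24
Step 8: prey: 0+0-0=0; pred: 24+0-9=15
Step 9: prey: 0+0-0=0; pred: 15+0-6=9
Step 10: prey: 0+0-0=0; pred: 9+0-3=6
Step 11: prey: 0+0-0=0; pred: 6+0-2=4
Step 12: prey: 0+0-0=0; pred: 4+0-1=3
Max prey = 50 at step 2

Answer: 50 2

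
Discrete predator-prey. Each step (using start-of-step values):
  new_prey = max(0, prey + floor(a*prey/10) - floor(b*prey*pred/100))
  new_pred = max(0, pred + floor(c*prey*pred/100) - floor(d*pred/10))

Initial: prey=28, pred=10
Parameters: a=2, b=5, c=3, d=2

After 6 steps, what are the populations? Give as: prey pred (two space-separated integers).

Answer: 0 12

Derivation:
Step 1: prey: 28+5-14=19; pred: 10+8-2=16
Step 2: prey: 19+3-15=7; pred: 16+9-3=22
Step 3: prey: 7+1-7=1; pred: 22+4-4=22
Step 4: prey: 1+0-1=0; pred: 22+0-4=18
Step 5: prey: 0+0-0=0; pred: 18+0-3=15
Step 6: prey: 0+0-0=0; pred: 15+0-3=12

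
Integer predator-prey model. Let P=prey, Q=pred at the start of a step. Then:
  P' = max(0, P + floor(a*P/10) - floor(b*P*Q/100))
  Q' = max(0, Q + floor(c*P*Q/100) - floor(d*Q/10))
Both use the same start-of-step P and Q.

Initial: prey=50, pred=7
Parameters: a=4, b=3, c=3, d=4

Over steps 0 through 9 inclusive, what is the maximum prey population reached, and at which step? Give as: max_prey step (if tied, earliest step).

Answer: 60 1

Derivation:
Step 1: prey: 50+20-10=60; pred: 7+10-2=15
Step 2: prey: 60+24-27=57; pred: 15+27-6=36
Step 3: prey: 57+22-61=18; pred: 36+61-14=83
Step 4: prey: 18+7-44=0; pred: 83+44-33=94
Step 5: prey: 0+0-0=0; pred: 94+0-37=57
Step 6: prey: 0+0-0=0; pred: 57+0-22=35
Step 7: prey: 0+0-0=0; pred: 35+0-14=21
Step 8: prey: 0+0-0=0; pred: 21+0-8=13
Step 9: prey: 0+0-0=0; pred: 13+0-5=8
Max prey = 60 at step 1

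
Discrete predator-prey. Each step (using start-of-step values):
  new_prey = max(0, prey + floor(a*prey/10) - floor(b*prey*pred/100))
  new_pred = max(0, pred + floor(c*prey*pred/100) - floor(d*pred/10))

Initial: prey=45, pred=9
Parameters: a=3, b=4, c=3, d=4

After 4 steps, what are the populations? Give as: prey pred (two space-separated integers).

Answer: 0 26

Derivation:
Step 1: prey: 45+13-16=42; pred: 9+12-3=18
Step 2: prey: 42+12-30=24; pred: 18+22-7=33
Step 3: prey: 24+7-31=0; pred: 33+23-13=43
Step 4: prey: 0+0-0=0; pred: 43+0-17=26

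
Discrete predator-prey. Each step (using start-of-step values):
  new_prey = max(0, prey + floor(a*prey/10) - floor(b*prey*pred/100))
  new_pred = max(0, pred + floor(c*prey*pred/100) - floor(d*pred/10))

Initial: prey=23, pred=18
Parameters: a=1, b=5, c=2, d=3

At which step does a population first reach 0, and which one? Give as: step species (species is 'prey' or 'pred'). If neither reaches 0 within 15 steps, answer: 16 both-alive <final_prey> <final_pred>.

Step 1: prey: 23+2-20=5; pred: 18+8-5=21
Step 2: prey: 5+0-5=0; pred: 21+2-6=17
First extinction: prey at step 2

Answer: 2 prey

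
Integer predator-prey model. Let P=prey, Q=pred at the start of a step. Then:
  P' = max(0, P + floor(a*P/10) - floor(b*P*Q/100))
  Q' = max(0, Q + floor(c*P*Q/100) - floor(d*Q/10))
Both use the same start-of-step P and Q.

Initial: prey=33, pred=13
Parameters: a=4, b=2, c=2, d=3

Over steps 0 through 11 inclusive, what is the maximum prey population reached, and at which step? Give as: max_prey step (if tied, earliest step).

Answer: 40 2

Derivation:
Step 1: prey: 33+13-8=38; pred: 13+8-3=18
Step 2: prey: 38+15-13=40; pred: 18+13-5=26
Step 3: prey: 40+16-20=36; pred: 26+20-7=39
Step 4: prey: 36+14-28=22; pred: 39+28-11=56
Step 5: prey: 22+8-24=6; pred: 56+24-16=64
Step 6: prey: 6+2-7=1; pred: 64+7-19=52
Step 7: prey: 1+0-1=0; pred: 52+1-15=38
Step 8: prey: 0+0-0=0; pred: 38+0-11=27
Step 9: prey: 0+0-0=0; pred: 27+0-8=19
Step 10: prey: 0+0-0=0; pred: 19+0-5=14
Step 11: prey: 0+0-0=0; pred: 14+0-4=10
Max prey = 40 at step 2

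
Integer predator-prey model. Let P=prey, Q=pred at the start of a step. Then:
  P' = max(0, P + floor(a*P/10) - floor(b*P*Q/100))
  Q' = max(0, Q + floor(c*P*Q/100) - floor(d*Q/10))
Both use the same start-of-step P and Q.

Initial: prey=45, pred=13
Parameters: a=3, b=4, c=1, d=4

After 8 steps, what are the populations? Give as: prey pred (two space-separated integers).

Step 1: prey: 45+13-23=35; pred: 13+5-5=13
Step 2: prey: 35+10-18=27; pred: 13+4-5=12
Step 3: prey: 27+8-12=23; pred: 12+3-4=11
Step 4: prey: 23+6-10=19; pred: 11+2-4=9
Step 5: prey: 19+5-6=18; pred: 9+1-3=7
Step 6: prey: 18+5-5=18; pred: 7+1-2=6
Step 7: prey: 18+5-4=19; pred: 6+1-2=5
Step 8: prey: 19+5-3=21; pred: 5+0-2=3

Answer: 21 3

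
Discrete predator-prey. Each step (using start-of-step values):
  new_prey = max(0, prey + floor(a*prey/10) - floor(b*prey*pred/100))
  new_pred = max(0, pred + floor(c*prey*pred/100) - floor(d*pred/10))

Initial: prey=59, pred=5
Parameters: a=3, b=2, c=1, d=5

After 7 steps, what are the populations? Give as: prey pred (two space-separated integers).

Answer: 74 51

Derivation:
Step 1: prey: 59+17-5=71; pred: 5+2-2=5
Step 2: prey: 71+21-7=85; pred: 5+3-2=6
Step 3: prey: 85+25-10=100; pred: 6+5-3=8
Step 4: prey: 100+30-16=114; pred: 8+8-4=12
Step 5: prey: 114+34-27=121; pred: 12+13-6=19
Step 6: prey: 121+36-45=112; pred: 19+22-9=32
Step 7: prey: 112+33-71=74; pred: 32+35-16=51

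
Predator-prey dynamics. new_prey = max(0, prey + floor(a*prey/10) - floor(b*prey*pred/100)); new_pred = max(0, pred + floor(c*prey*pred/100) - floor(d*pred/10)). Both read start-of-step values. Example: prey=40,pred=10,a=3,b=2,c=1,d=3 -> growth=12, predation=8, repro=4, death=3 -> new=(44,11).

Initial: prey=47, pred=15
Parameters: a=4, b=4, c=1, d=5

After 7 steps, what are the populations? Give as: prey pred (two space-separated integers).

Step 1: prey: 47+18-28=37; pred: 15+7-7=15
Step 2: prey: 37+14-22=29; pred: 15+5-7=13
Step 3: prey: 29+11-15=25; pred: 13+3-6=10
Step 4: prey: 25+10-10=25; pred: 10+2-5=7
Step 5: prey: 25+10-7=28; pred: 7+1-3=5
Step 6: prey: 28+11-5=34; pred: 5+1-2=4
Step 7: prey: 34+13-5=42; pred: 4+1-2=3

Answer: 42 3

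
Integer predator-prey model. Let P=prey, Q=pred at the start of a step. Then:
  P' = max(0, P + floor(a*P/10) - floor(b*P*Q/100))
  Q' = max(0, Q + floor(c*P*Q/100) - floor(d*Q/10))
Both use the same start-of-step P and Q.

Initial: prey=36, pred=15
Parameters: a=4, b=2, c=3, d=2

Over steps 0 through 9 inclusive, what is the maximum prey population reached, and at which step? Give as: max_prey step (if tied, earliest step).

Answer: 40 1

Derivation:
Step 1: prey: 36+14-10=40; pred: 15+16-3=28
Step 2: prey: 40+16-22=34; pred: 28+33-5=56
Step 3: prey: 34+13-38=9; pred: 56+57-11=102
Step 4: prey: 9+3-18=0; pred: 102+27-20=109
Step 5: prey: 0+0-0=0; pred: 109+0-21=88
Step 6: prey: 0+0-0=0; pred: 88+0-17=71
Step 7: prey: 0+0-0=0; pred: 71+0-14=57
Step 8: prey: 0+0-0=0; pred: 57+0-11=46
Step 9: prey: 0+0-0=0; pred: 46+0-9=37
Max prey = 40 at step 1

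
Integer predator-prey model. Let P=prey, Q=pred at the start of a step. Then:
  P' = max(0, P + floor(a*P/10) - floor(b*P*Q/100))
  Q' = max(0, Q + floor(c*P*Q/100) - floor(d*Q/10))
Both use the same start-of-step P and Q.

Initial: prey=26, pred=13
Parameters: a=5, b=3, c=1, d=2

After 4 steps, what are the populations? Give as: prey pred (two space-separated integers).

Step 1: prey: 26+13-10=29; pred: 13+3-2=14
Step 2: prey: 29+14-12=31; pred: 14+4-2=16
Step 3: prey: 31+15-14=32; pred: 16+4-3=17
Step 4: prey: 32+16-16=32; pred: 17+5-3=19

Answer: 32 19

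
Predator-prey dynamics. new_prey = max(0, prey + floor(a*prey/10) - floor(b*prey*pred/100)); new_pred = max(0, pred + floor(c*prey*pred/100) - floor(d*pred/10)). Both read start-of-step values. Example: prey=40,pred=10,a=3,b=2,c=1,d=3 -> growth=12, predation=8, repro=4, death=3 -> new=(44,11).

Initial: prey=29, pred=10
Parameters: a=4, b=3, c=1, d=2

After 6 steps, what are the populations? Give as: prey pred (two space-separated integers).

Step 1: prey: 29+11-8=32; pred: 10+2-2=10
Step 2: prey: 32+12-9=35; pred: 10+3-2=11
Step 3: prey: 35+14-11=38; pred: 11+3-2=12
Step 4: prey: 38+15-13=40; pred: 12+4-2=14
Step 5: prey: 40+16-16=40; pred: 14+5-2=17
Step 6: prey: 40+16-20=36; pred: 17+6-3=20

Answer: 36 20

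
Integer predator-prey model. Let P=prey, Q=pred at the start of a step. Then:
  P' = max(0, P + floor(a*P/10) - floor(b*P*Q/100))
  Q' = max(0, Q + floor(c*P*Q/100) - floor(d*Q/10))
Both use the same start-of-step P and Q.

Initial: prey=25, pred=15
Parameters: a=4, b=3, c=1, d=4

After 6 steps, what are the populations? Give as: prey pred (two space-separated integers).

Step 1: prey: 25+10-11=24; pred: 15+3-6=12
Step 2: prey: 24+9-8=25; pred: 12+2-4=10
Step 3: prey: 25+10-7=28; pred: 10+2-4=8
Step 4: prey: 28+11-6=33; pred: 8+2-3=7
Step 5: prey: 33+13-6=40; pred: 7+2-2=7
Step 6: prey: 40+16-8=48; pred: 7+2-2=7

Answer: 48 7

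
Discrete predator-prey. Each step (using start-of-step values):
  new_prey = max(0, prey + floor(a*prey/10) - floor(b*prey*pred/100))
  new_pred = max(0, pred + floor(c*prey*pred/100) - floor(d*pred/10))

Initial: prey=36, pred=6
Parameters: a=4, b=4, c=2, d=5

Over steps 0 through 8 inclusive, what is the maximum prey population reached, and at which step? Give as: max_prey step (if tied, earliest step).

Step 1: prey: 36+14-8=42; pred: 6+4-3=7
Step 2: prey: 42+16-11=47; pred: 7+5-3=9
Step 3: prey: 47+18-16=49; pred: 9+8-4=13
Step 4: prey: 49+19-25=43; pred: 13+12-6=19
Step 5: prey: 43+17-32=28; pred: 19+16-9=26
Step 6: prey: 28+11-29=10; pred: 26+14-13=27
Step 7: prey: 10+4-10=4; pred: 27+5-13=19
Step 8: prey: 4+1-3=2; pred: 19+1-9=11
Max prey = 49 at step 3

Answer: 49 3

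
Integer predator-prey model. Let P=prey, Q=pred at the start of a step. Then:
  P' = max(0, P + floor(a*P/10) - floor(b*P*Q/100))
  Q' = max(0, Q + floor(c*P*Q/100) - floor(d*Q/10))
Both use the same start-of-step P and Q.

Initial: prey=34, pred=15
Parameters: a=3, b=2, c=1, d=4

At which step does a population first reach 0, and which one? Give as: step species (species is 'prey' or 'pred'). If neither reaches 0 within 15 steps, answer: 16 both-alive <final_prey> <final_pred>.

Step 1: prey: 34+10-10=34; pred: 15+5-6=14
Step 2: prey: 34+10-9=35; pred: 14+4-5=13
Step 3: prey: 35+10-9=36; pred: 13+4-5=12
Step 4: prey: 36+10-8=38; pred: 12+4-4=12
Step 5: prey: 38+11-9=40; pred: 12+4-4=12
Step 6: prey: 40+12-9=43; pred: 12+4-4=12
Step 7: prey: 43+12-10=45; pred: 12+5-4=13
Step 8: prey: 45+13-11=47; pred: 13+5-5=13
Step 9: prey: 47+14-12=49; pred: 13+6-5=14
Step 10: prey: 49+14-13=50; pred: 14+6-5=15
Step 11: prey: 50+15-15=50; pred: 15+7-6=16
Step 12: prey: 50+15-16=49; pred: 16+8-6=18
Step 13: prey: 49+14-17=46; pred: 18+8-7=19
Step 14: prey: 46+13-17=42; pred: 19+8-7=20
Step 15: prey: 42+12-16=38; pred: 20+8-8=20
No extinction within 15 steps

Answer: 16 both-alive 38 20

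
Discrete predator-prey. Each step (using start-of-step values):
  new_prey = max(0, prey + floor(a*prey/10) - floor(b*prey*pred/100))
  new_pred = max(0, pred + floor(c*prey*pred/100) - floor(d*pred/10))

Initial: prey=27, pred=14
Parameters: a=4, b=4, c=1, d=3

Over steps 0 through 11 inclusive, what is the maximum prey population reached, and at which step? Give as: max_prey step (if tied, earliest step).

Answer: 39 11

Derivation:
Step 1: prey: 27+10-15=22; pred: 14+3-4=13
Step 2: prey: 22+8-11=19; pred: 13+2-3=12
Step 3: prey: 19+7-9=17; pred: 12+2-3=11
Step 4: prey: 17+6-7=16; pred: 11+1-3=9
Step 5: prey: 16+6-5=17; pred: 9+1-2=8
Step 6: prey: 17+6-5=18; pred: 8+1-2=7
Step 7: prey: 18+7-5=20; pred: 7+1-2=6
Step 8: prey: 20+8-4=24; pred: 6+1-1=6
Step 9: prey: 24+9-5=28; pred: 6+1-1=6
Step 10: prey: 28+11-6=33; pred: 6+1-1=6
Step 11: prey: 33+13-7=39; pred: 6+1-1=6
Max prey = 39 at step 11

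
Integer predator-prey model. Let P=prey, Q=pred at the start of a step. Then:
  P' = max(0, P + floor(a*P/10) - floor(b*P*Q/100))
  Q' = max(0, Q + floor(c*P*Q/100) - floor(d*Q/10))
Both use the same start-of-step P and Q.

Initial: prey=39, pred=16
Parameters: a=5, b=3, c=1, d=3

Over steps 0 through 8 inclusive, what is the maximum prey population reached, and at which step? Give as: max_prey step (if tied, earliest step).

Answer: 40 1

Derivation:
Step 1: prey: 39+19-18=40; pred: 16+6-4=18
Step 2: prey: 40+20-21=39; pred: 18+7-5=20
Step 3: prey: 39+19-23=35; pred: 20+7-6=21
Step 4: prey: 35+17-22=30; pred: 21+7-6=22
Step 5: prey: 30+15-19=26; pred: 22+6-6=22
Step 6: prey: 26+13-17=22; pred: 22+5-6=21
Step 7: prey: 22+11-13=20; pred: 21+4-6=19
Step 8: prey: 20+10-11=19; pred: 19+3-5=17
Max prey = 40 at step 1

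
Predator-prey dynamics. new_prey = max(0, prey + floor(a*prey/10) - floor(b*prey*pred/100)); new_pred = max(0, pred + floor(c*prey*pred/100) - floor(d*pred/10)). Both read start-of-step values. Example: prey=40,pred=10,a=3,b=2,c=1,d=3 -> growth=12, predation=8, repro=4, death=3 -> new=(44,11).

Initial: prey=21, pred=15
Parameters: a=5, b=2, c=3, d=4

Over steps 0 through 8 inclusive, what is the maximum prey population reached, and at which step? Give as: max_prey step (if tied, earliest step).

Step 1: prey: 21+10-6=25; pred: 15+9-6=18
Step 2: prey: 25+12-9=28; pred: 18+13-7=24
Step 3: prey: 28+14-13=29; pred: 24+20-9=35
Step 4: prey: 29+14-20=23; pred: 35+30-14=51
Step 5: prey: 23+11-23=11; pred: 51+35-20=66
Step 6: prey: 11+5-14=2; pred: 66+21-26=61
Step 7: prey: 2+1-2=1; pred: 61+3-24=40
Step 8: prey: 1+0-0=1; pred: 40+1-16=25
Max prey = 29 at step 3

Answer: 29 3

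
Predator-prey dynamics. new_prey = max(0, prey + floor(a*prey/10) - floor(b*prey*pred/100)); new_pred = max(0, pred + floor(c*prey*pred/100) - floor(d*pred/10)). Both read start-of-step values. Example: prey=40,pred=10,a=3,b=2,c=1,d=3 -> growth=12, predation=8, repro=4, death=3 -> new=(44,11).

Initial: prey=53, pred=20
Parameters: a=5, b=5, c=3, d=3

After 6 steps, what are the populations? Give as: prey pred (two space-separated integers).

Step 1: prey: 53+26-53=26; pred: 20+31-6=45
Step 2: prey: 26+13-58=0; pred: 45+35-13=67
Step 3: prey: 0+0-0=0; pred: 67+0-20=47
Step 4: prey: 0+0-0=0; pred: 47+0-14=33
Step 5: prey: 0+0-0=0; pred: 33+0-9=24
Step 6: prey: 0+0-0=0; pred: 24+0-7=17

Answer: 0 17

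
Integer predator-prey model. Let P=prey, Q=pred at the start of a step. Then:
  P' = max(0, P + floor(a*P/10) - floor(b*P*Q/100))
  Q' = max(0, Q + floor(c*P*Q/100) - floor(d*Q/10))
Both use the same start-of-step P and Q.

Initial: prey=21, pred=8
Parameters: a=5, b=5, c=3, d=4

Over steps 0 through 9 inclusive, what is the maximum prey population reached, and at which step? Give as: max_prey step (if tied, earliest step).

Answer: 23 1

Derivation:
Step 1: prey: 21+10-8=23; pred: 8+5-3=10
Step 2: prey: 23+11-11=23; pred: 10+6-4=12
Step 3: prey: 23+11-13=21; pred: 12+8-4=16
Step 4: prey: 21+10-16=15; pred: 16+10-6=20
Step 5: prey: 15+7-15=7; pred: 20+9-8=21
Step 6: prey: 7+3-7=3; pred: 21+4-8=17
Step 7: prey: 3+1-2=2; pred: 17+1-6=12
Step 8: prey: 2+1-1=2; pred: 12+0-4=8
Step 9: prey: 2+1-0=3; pred: 8+0-3=5
Max prey = 23 at step 1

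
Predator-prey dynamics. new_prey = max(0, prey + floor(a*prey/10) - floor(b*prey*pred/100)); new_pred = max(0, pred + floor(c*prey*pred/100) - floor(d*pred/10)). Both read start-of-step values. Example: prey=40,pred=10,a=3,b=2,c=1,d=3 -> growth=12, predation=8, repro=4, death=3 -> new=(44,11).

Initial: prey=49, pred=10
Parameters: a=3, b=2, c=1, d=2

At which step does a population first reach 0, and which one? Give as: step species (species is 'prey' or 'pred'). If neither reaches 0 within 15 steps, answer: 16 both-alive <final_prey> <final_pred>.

Answer: 16 both-alive 1 10

Derivation:
Step 1: prey: 49+14-9=54; pred: 10+4-2=12
Step 2: prey: 54+16-12=58; pred: 12+6-2=16
Step 3: prey: 58+17-18=57; pred: 16+9-3=22
Step 4: prey: 57+17-25=49; pred: 22+12-4=30
Step 5: prey: 49+14-29=34; pred: 30+14-6=38
Step 6: prey: 34+10-25=19; pred: 38+12-7=43
Step 7: prey: 19+5-16=8; pred: 43+8-8=43
Step 8: prey: 8+2-6=4; pred: 43+3-8=38
Step 9: prey: 4+1-3=2; pred: 38+1-7=32
Step 10: prey: 2+0-1=1; pred: 32+0-6=26
Step 11: prey: 1+0-0=1; pred: 26+0-5=21
Step 12: prey: 1+0-0=1; pred: 21+0-4=17
Step 13: prey: 1+0-0=1; pred: 17+0-3=14
Step 14: prey: 1+0-0=1; pred: 14+0-2=12
Step 15: prey: 1+0-0=1; pred: 12+0-2=10
No extinction within 15 steps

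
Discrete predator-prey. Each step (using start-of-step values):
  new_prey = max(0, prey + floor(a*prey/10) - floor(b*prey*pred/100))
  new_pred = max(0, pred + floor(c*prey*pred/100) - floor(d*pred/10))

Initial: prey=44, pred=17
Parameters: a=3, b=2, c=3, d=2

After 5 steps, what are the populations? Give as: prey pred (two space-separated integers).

Step 1: prey: 44+13-14=43; pred: 17+22-3=36
Step 2: prey: 43+12-30=25; pred: 36+46-7=75
Step 3: prey: 25+7-37=0; pred: 75+56-15=116
Step 4: prey: 0+0-0=0; pred: 116+0-23=93
Step 5: prey: 0+0-0=0; pred: 93+0-18=75

Answer: 0 75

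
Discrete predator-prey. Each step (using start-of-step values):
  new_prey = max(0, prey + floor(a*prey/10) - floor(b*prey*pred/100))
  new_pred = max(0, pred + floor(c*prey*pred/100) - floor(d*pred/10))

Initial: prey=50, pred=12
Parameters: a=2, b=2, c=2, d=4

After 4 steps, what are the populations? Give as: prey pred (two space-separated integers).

Step 1: prey: 50+10-12=48; pred: 12+12-4=20
Step 2: prey: 48+9-19=38; pred: 20+19-8=31
Step 3: prey: 38+7-23=22; pred: 31+23-12=42
Step 4: prey: 22+4-18=8; pred: 42+18-16=44

Answer: 8 44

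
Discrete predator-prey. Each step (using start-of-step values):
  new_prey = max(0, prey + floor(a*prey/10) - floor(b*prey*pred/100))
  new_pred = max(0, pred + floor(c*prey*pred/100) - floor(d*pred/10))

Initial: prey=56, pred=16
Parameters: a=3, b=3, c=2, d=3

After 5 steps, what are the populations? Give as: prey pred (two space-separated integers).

Step 1: prey: 56+16-26=46; pred: 16+17-4=29
Step 2: prey: 46+13-40=19; pred: 29+26-8=47
Step 3: prey: 19+5-26=0; pred: 47+17-14=50
Step 4: prey: 0+0-0=0; pred: 50+0-15=35
Step 5: prey: 0+0-0=0; pred: 35+0-10=25

Answer: 0 25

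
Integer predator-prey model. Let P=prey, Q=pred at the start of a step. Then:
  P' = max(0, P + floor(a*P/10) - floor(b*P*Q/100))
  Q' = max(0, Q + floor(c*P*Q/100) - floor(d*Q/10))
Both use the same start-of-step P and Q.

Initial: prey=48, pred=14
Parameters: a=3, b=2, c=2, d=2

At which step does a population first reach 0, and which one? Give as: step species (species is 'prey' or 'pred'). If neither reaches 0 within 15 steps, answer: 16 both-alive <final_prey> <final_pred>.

Step 1: prey: 48+14-13=49; pred: 14+13-2=25
Step 2: prey: 49+14-24=39; pred: 25+24-5=44
Step 3: prey: 39+11-34=16; pred: 44+34-8=70
Step 4: prey: 16+4-22=0; pred: 70+22-14=78
First extinction: prey at step 4

Answer: 4 prey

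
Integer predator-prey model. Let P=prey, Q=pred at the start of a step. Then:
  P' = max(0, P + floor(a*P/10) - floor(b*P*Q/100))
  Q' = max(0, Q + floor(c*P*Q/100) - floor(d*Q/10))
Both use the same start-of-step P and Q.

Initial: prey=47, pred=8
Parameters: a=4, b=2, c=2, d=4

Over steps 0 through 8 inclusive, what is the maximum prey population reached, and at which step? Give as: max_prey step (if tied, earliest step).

Answer: 68 2

Derivation:
Step 1: prey: 47+18-7=58; pred: 8+7-3=12
Step 2: prey: 58+23-13=68; pred: 12+13-4=21
Step 3: prey: 68+27-28=67; pred: 21+28-8=41
Step 4: prey: 67+26-54=39; pred: 41+54-16=79
Step 5: prey: 39+15-61=0; pred: 79+61-31=109
Step 6: prey: 0+0-0=0; pred: 109+0-43=66
Step 7: prey: 0+0-0=0; pred: 66+0-26=40
Step 8: prey: 0+0-0=0; pred: 40+0-16=24
Max prey = 68 at step 2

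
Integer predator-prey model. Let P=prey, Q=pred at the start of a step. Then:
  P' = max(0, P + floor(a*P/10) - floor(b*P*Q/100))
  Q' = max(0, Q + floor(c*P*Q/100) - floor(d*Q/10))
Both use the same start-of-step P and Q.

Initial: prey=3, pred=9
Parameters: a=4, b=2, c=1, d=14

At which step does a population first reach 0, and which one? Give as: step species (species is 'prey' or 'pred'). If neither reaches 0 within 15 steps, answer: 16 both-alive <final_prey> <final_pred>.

Answer: 1 pred

Derivation:
Step 1: prey: 3+1-0=4; pred: 9+0-12=0
First extinction: pred at step 1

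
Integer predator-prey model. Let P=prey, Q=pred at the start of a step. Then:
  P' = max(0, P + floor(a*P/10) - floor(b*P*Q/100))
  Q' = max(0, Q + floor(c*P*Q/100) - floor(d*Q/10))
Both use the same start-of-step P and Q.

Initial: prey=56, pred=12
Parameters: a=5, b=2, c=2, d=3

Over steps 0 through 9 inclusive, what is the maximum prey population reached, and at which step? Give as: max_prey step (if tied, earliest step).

Step 1: prey: 56+28-13=71; pred: 12+13-3=22
Step 2: prey: 71+35-31=75; pred: 22+31-6=47
Step 3: prey: 75+37-70=42; pred: 47+70-14=103
Step 4: prey: 42+21-86=0; pred: 103+86-30=159
Step 5: prey: 0+0-0=0; pred: 159+0-47=112
Step 6: prey: 0+0-0=0; pred: 112+0-33=79
Step 7: prey: 0+0-0=0; pred: 79+0-23=56
Step 8: prey: 0+0-0=0; pred: 56+0-16=40
Step 9: prey: 0+0-0=0; pred: 40+0-12=28
Max prey = 75 at step 2

Answer: 75 2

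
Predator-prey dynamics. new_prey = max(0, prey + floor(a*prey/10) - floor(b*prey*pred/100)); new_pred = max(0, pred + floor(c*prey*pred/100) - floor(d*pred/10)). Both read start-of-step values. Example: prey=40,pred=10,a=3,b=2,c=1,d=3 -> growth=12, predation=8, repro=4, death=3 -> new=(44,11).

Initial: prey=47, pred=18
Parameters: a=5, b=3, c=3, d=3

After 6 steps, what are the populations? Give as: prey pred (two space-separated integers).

Answer: 0 33

Derivation:
Step 1: prey: 47+23-25=45; pred: 18+25-5=38
Step 2: prey: 45+22-51=16; pred: 38+51-11=78
Step 3: prey: 16+8-37=0; pred: 78+37-23=92
Step 4: prey: 0+0-0=0; pred: 92+0-27=65
Step 5: prey: 0+0-0=0; pred: 65+0-19=46
Step 6: prey: 0+0-0=0; pred: 46+0-13=33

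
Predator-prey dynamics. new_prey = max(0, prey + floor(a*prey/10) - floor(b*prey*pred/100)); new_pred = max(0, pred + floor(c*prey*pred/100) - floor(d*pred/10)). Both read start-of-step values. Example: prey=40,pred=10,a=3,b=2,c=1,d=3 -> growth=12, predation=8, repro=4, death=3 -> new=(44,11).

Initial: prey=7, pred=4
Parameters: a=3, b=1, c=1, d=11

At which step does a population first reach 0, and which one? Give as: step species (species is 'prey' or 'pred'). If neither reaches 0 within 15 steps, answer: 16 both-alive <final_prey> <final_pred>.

Step 1: prey: 7+2-0=9; pred: 4+0-4=0
First extinction: pred at step 1

Answer: 1 pred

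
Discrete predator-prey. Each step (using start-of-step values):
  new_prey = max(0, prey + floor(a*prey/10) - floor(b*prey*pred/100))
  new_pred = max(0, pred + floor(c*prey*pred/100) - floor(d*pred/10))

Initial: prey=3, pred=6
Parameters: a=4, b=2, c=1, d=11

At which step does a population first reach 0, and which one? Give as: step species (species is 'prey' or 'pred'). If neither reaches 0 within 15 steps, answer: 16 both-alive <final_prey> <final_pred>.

Answer: 1 pred

Derivation:
Step 1: prey: 3+1-0=4; pred: 6+0-6=0
First extinction: pred at step 1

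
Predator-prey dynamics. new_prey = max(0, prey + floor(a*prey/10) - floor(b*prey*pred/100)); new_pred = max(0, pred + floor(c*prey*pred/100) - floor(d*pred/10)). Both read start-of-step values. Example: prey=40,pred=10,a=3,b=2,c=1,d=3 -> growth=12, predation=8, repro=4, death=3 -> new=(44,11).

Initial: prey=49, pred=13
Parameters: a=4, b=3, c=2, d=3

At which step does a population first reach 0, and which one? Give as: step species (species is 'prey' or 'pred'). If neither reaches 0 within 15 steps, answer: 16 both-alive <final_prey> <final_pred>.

Answer: 4 prey

Derivation:
Step 1: prey: 49+19-19=49; pred: 13+12-3=22
Step 2: prey: 49+19-32=36; pred: 22+21-6=37
Step 3: prey: 36+14-39=11; pred: 37+26-11=52
Step 4: prey: 11+4-17=0; pred: 52+11-15=48
First extinction: prey at step 4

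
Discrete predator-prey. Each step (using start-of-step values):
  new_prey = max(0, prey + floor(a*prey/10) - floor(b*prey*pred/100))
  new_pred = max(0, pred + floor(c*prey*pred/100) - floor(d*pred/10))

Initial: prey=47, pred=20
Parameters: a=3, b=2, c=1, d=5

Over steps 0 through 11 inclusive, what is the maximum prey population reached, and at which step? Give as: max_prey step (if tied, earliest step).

Step 1: prey: 47+14-18=43; pred: 20+9-10=19
Step 2: prey: 43+12-16=39; pred: 19+8-9=18
Step 3: prey: 39+11-14=36; pred: 18+7-9=16
Step 4: prey: 36+10-11=35; pred: 16+5-8=13
Step 5: prey: 35+10-9=36; pred: 13+4-6=11
Step 6: prey: 36+10-7=39; pred: 11+3-5=9
Step 7: prey: 39+11-7=43; pred: 9+3-4=8
Step 8: prey: 43+12-6=49; pred: 8+3-4=7
Step 9: prey: 49+14-6=57; pred: 7+3-3=7
Step 10: prey: 57+17-7=67; pred: 7+3-3=7
Step 11: prey: 67+20-9=78; pred: 7+4-3=8
Max prey = 78 at step 11

Answer: 78 11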